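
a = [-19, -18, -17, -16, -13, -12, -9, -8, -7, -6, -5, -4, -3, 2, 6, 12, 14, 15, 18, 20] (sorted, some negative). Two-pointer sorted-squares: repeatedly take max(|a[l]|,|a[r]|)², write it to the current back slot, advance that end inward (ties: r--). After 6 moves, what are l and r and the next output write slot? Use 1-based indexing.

l=1 r=20: |-19|<=|20| out[20]=400, r--
l=1 r=19: |-19|>|18| out[19]=361, l++
l=2 r=19: |-18|<=|18| out[18]=324, r--
l=2 r=18: |-18|>|15| out[17]=324, l++
l=3 r=18: |-17|>|15| out[16]=289, l++
l=4 r=18: |-16|>|15| out[15]=256, l++

l=5, r=18, next write slot=14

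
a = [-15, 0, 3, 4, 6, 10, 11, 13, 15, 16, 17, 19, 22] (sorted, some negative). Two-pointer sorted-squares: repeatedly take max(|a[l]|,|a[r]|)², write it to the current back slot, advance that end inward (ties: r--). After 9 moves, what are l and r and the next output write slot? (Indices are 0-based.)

l=1, r=4, next write slot=3

l=0 r=12: |-15|<=|22| out[12]=484, r--
l=0 r=11: |-15|<=|19| out[11]=361, r--
l=0 r=10: |-15|<=|17| out[10]=289, r--
l=0 r=9: |-15|<=|16| out[9]=256, r--
l=0 r=8: |-15|<=|15| out[8]=225, r--
l=0 r=7: |-15|>|13| out[7]=225, l++
l=1 r=7: |0|<=|13| out[6]=169, r--
l=1 r=6: |0|<=|11| out[5]=121, r--
l=1 r=5: |0|<=|10| out[4]=100, r--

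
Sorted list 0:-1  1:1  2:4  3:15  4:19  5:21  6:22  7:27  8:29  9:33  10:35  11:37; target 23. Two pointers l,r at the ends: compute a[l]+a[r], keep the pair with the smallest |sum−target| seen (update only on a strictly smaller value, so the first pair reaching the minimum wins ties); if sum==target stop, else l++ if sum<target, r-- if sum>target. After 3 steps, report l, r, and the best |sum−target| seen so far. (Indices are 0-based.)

[0,11] -1+37=36 d=13 * → r--
[0,10] -1+35=34 d=11 * → r--
[0,9] -1+33=32 d=9 * → r--

l=0, r=8, best |Δ|=9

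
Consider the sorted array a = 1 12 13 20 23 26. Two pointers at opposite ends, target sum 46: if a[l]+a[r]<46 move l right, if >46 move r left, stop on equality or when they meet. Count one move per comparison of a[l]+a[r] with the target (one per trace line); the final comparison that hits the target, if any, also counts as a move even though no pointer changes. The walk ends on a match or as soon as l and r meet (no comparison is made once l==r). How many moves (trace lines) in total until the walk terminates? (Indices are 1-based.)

4 moves

[1,6] 1+26=27 <46 → l++
[2,6] 12+26=38 <46 → l++
[3,6] 13+26=39 <46 → l++
[4,6] 20+26=46 → found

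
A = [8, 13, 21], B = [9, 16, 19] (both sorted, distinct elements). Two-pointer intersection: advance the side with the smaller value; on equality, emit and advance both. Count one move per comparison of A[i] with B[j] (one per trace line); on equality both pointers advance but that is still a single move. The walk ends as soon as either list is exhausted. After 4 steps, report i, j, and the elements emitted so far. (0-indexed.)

i=0 j=0: 8<9, i++
i=1 j=0: 13>9, j++
i=1 j=1: 13<16, i++
i=2 j=1: 21>16, j++

i=2, j=2, emitted=[]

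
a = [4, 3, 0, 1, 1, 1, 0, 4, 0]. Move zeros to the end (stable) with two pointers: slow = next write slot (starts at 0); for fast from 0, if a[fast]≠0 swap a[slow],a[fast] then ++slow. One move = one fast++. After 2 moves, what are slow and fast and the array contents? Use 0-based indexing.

slow=2, fast=2, a=[4, 3, 0, 1, 1, 1, 0, 4, 0]

slow=0 fast=0: a[fast]=4≠0 swap→a[0]=4, slow++,fast++
slow=1 fast=1: a[fast]=3≠0 swap→a[1]=3, slow++,fast++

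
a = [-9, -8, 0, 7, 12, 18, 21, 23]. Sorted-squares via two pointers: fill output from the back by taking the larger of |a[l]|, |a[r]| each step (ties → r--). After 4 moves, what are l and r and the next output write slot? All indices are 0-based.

l=0 r=7: |-9|<=|23| out[7]=529, r--
l=0 r=6: |-9|<=|21| out[6]=441, r--
l=0 r=5: |-9|<=|18| out[5]=324, r--
l=0 r=4: |-9|<=|12| out[4]=144, r--

l=0, r=3, next write slot=3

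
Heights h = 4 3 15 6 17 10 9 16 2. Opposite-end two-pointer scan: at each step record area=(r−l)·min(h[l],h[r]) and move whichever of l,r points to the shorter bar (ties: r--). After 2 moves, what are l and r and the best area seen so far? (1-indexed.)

l=1 r=9: min(4,2)*8=16 best=16 *, r--
l=1 r=8: min(4,16)*7=28 best=28 *, l++

l=2, r=8, best area=28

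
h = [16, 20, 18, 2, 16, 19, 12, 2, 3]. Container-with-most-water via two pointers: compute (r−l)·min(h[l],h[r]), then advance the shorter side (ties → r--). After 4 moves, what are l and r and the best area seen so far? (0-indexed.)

l=1, r=5, best area=80

[0,8] min(16,3)*8=24 best=24 * → r--
[0,7] min(16,2)*7=14 best=24 → r--
[0,6] min(16,12)*6=72 best=72 * → r--
[0,5] min(16,19)*5=80 best=80 * → l++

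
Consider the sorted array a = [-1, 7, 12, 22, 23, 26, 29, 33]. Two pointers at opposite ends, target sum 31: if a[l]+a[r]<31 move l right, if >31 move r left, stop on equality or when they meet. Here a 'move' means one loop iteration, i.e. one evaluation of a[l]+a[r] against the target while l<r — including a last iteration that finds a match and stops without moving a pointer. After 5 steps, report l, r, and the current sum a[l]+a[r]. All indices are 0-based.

[0,7] -1+33=32 >31 → r--
[0,6] -1+29=28 <31 → l++
[1,6] 7+29=36 >31 → r--
[1,5] 7+26=33 >31 → r--
[1,4] 7+23=30 <31 → l++

l=2, r=4, sum=35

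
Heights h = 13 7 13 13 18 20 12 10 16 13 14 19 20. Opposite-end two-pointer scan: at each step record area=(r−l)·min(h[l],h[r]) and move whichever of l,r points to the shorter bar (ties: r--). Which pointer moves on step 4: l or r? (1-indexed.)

l=1 r=13: min(13,20)*12=156 best=156 *, l++
l=2 r=13: min(7,20)*11=77 best=156, l++
l=3 r=13: min(13,20)*10=130 best=156, l++
l=4 r=13: min(13,20)*9=117 best=156, l++

l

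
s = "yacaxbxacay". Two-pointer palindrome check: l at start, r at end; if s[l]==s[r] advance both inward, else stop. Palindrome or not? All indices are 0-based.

[0,10] 'y'=='y' → l++,r--
[1,9] 'a'=='a' → l++,r--
[2,8] 'c'=='c' → l++,r--
[3,7] 'a'=='a' → l++,r--
[4,6] 'x'=='x' → l++,r--

palindrome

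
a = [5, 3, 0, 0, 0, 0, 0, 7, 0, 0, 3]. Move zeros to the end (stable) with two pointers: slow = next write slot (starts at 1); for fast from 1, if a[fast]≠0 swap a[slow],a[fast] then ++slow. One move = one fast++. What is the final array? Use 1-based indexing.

[5, 3, 7, 3, 0, 0, 0, 0, 0, 0, 0]

(s=1,f=1) a[fast]=5≠0 swap→a[1]=5 → slow++,fast++
(s=2,f=2) a[fast]=3≠0 swap→a[2]=3 → slow++,fast++
(s=3,f=3) a[fast]=0 → fast++
(s=3,f=4) a[fast]=0 → fast++
(s=3,f=5) a[fast]=0 → fast++
(s=3,f=6) a[fast]=0 → fast++
(s=3,f=7) a[fast]=0 → fast++
(s=3,f=8) a[fast]=7≠0 swap→a[3]=7 → slow++,fast++
(s=4,f=9) a[fast]=0 → fast++
(s=4,f=10) a[fast]=0 → fast++
(s=4,f=11) a[fast]=3≠0 swap→a[4]=3 → slow++,fast++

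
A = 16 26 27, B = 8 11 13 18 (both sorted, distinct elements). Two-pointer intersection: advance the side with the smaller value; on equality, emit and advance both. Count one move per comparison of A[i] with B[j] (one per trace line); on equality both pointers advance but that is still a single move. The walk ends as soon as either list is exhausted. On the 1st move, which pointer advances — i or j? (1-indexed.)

[i=1,j=1] 16>8 → j++

j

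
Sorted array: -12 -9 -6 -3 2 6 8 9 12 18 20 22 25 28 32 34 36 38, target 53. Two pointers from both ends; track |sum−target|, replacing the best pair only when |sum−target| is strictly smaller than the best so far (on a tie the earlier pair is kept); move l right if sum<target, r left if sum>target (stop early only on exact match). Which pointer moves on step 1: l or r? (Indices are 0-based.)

l

[0,17] -12+38=26 d=27 * → l++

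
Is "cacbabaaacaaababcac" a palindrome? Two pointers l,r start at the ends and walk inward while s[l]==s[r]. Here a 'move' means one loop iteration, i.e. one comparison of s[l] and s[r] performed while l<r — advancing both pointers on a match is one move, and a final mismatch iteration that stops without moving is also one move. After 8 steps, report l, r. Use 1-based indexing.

l=1 r=19: 'c'=='c', l++,r--
l=2 r=18: 'a'=='a', l++,r--
l=3 r=17: 'c'=='c', l++,r--
l=4 r=16: 'b'=='b', l++,r--
l=5 r=15: 'a'=='a', l++,r--
l=6 r=14: 'b'=='b', l++,r--
l=7 r=13: 'a'=='a', l++,r--
l=8 r=12: 'a'=='a', l++,r--

l=9, r=11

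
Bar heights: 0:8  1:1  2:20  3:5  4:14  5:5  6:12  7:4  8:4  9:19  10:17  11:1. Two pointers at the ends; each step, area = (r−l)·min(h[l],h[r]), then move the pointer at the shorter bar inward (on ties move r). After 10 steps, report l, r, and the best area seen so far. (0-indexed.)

l=2, r=3, best area=136

[0,11] min(8,1)*11=11 best=11 * → r--
[0,10] min(8,17)*10=80 best=80 * → l++
[1,10] min(1,17)*9=9 best=80 → l++
[2,10] min(20,17)*8=136 best=136 * → r--
[2,9] min(20,19)*7=133 best=136 → r--
[2,8] min(20,4)*6=24 best=136 → r--
[2,7] min(20,4)*5=20 best=136 → r--
[2,6] min(20,12)*4=48 best=136 → r--
[2,5] min(20,5)*3=15 best=136 → r--
[2,4] min(20,14)*2=28 best=136 → r--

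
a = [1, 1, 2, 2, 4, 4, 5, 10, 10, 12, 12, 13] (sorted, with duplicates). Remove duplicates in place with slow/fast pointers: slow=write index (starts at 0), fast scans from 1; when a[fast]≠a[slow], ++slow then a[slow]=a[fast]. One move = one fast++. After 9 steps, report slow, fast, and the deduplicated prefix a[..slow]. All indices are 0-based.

slow=0 fast=1: a[fast]=1=a[slow] dup, fast++
slow=0 fast=2: a[fast]=2≠a[slow]=1 write a[1]=2, slow++,fast++
slow=1 fast=3: a[fast]=2=a[slow] dup, fast++
slow=1 fast=4: a[fast]=4≠a[slow]=2 write a[2]=4, slow++,fast++
slow=2 fast=5: a[fast]=4=a[slow] dup, fast++
slow=2 fast=6: a[fast]=5≠a[slow]=4 write a[3]=5, slow++,fast++
slow=3 fast=7: a[fast]=10≠a[slow]=5 write a[4]=10, slow++,fast++
slow=4 fast=8: a[fast]=10=a[slow] dup, fast++
slow=4 fast=9: a[fast]=12≠a[slow]=10 write a[5]=12, slow++,fast++

slow=5, fast=10, prefix=[1, 2, 4, 5, 10, 12]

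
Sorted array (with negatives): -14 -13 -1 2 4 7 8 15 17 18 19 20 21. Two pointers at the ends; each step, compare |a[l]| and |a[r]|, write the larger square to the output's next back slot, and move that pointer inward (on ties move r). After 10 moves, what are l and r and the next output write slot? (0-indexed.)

l=2, r=4, next write slot=2

l=0 r=12: |-14|<=|21| out[12]=441, r--
l=0 r=11: |-14|<=|20| out[11]=400, r--
l=0 r=10: |-14|<=|19| out[10]=361, r--
l=0 r=9: |-14|<=|18| out[9]=324, r--
l=0 r=8: |-14|<=|17| out[8]=289, r--
l=0 r=7: |-14|<=|15| out[7]=225, r--
l=0 r=6: |-14|>|8| out[6]=196, l++
l=1 r=6: |-13|>|8| out[5]=169, l++
l=2 r=6: |-1|<=|8| out[4]=64, r--
l=2 r=5: |-1|<=|7| out[3]=49, r--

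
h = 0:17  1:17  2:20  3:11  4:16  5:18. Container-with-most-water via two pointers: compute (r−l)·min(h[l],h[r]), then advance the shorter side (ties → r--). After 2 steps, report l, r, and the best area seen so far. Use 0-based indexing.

l=2, r=5, best area=85

[0,5] min(17,18)*5=85 best=85 * → l++
[1,5] min(17,18)*4=68 best=85 → l++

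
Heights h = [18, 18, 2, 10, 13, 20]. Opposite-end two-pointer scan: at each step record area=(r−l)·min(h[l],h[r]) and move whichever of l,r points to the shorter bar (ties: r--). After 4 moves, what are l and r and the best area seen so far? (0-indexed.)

[0,5] min(18,20)*5=90 best=90 * → l++
[1,5] min(18,20)*4=72 best=90 → l++
[2,5] min(2,20)*3=6 best=90 → l++
[3,5] min(10,20)*2=20 best=90 → l++

l=4, r=5, best area=90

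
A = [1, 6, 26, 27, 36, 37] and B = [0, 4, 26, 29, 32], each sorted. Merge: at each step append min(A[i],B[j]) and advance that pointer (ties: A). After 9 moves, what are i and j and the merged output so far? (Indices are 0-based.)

[i=0,j=0] A[i]=1>B[j]=0 take 0 → j++
[i=0,j=1] A[i]=1<=B[j]=4 take 1 → i++
[i=1,j=1] A[i]=6>B[j]=4 take 4 → j++
[i=1,j=2] A[i]=6<=B[j]=26 take 6 → i++
[i=2,j=2] A[i]=26<=B[j]=26 take 26 → i++
[i=3,j=2] A[i]=27>B[j]=26 take 26 → j++
[i=3,j=3] A[i]=27<=B[j]=29 take 27 → i++
[i=4,j=3] A[i]=36>B[j]=29 take 29 → j++
[i=4,j=4] A[i]=36>B[j]=32 take 32 → j++

i=4, j=5, merged so far=[0, 1, 4, 6, 26, 26, 27, 29, 32]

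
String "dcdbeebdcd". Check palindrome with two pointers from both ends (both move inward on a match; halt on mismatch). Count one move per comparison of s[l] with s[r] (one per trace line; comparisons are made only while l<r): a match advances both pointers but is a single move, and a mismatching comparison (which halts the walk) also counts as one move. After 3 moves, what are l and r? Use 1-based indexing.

l=4, r=7

[1,10] 'd'=='d' → l++,r--
[2,9] 'c'=='c' → l++,r--
[3,8] 'd'=='d' → l++,r--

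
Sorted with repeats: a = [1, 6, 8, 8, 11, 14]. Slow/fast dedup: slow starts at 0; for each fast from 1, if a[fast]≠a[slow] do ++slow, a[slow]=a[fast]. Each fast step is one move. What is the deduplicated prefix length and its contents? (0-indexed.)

length 5; prefix = [1, 6, 8, 11, 14]

slow=0 fast=1: a[fast]=6≠a[slow]=1 write a[1]=6, slow++,fast++
slow=1 fast=2: a[fast]=8≠a[slow]=6 write a[2]=8, slow++,fast++
slow=2 fast=3: a[fast]=8=a[slow] dup, fast++
slow=2 fast=4: a[fast]=11≠a[slow]=8 write a[3]=11, slow++,fast++
slow=3 fast=5: a[fast]=14≠a[slow]=11 write a[4]=14, slow++,fast++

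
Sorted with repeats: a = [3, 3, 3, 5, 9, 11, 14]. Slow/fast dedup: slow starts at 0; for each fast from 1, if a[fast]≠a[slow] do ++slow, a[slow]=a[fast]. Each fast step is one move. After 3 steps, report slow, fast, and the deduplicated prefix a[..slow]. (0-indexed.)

slow=0 fast=1: a[fast]=3=a[slow] dup, fast++
slow=0 fast=2: a[fast]=3=a[slow] dup, fast++
slow=0 fast=3: a[fast]=5≠a[slow]=3 write a[1]=5, slow++,fast++

slow=1, fast=4, prefix=[3, 5]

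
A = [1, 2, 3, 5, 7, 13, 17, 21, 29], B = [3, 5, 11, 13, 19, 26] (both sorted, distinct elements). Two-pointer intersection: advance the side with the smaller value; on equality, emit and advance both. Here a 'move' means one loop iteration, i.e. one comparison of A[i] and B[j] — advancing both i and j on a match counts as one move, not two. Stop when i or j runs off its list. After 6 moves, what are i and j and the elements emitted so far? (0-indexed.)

i=0 j=0: 1<3, i++
i=1 j=0: 2<3, i++
i=2 j=0: 3==3 emit, i++,j++
i=3 j=1: 5==5 emit, i++,j++
i=4 j=2: 7<11, i++
i=5 j=2: 13>11, j++

i=5, j=3, emitted=[3, 5]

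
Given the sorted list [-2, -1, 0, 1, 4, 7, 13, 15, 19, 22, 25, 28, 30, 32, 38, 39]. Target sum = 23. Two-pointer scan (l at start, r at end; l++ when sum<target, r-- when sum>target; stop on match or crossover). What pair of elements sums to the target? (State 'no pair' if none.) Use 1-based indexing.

[1,16] -2+39=37 >23 → r--
[1,15] -2+38=36 >23 → r--
[1,14] -2+32=30 >23 → r--
[1,13] -2+30=28 >23 → r--
[1,12] -2+28=26 >23 → r--
[1,11] -2+25=23 → found

(-2, 25)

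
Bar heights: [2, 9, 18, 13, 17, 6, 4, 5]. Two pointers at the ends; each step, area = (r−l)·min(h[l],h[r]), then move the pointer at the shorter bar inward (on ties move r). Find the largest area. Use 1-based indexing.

max area = 34

l=1 r=8: min(2,5)*7=14 best=14 *, l++
l=2 r=8: min(9,5)*6=30 best=30 *, r--
l=2 r=7: min(9,4)*5=20 best=30, r--
l=2 r=6: min(9,6)*4=24 best=30, r--
l=2 r=5: min(9,17)*3=27 best=30, l++
l=3 r=5: min(18,17)*2=34 best=34 *, r--
l=3 r=4: min(18,13)*1=13 best=34, r--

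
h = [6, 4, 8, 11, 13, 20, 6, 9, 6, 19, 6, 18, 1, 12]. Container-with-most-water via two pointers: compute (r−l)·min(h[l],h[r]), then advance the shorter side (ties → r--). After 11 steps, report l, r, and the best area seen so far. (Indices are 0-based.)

l=5, r=7, best area=110

l=0 r=13: min(6,12)*13=78 best=78 *, l++
l=1 r=13: min(4,12)*12=48 best=78, l++
l=2 r=13: min(8,12)*11=88 best=88 *, l++
l=3 r=13: min(11,12)*10=110 best=110 *, l++
l=4 r=13: min(13,12)*9=108 best=110, r--
l=4 r=12: min(13,1)*8=8 best=110, r--
l=4 r=11: min(13,18)*7=91 best=110, l++
l=5 r=11: min(20,18)*6=108 best=110, r--
l=5 r=10: min(20,6)*5=30 best=110, r--
l=5 r=9: min(20,19)*4=76 best=110, r--
l=5 r=8: min(20,6)*3=18 best=110, r--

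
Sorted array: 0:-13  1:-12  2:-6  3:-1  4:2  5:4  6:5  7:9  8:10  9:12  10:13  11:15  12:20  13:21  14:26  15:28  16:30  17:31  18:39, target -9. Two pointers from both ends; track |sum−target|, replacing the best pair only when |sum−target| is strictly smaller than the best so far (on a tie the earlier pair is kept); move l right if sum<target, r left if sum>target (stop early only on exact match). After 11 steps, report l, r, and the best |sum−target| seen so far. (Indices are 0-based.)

[0,18] -13+39=26 d=35 * → r--
[0,17] -13+31=18 d=27 * → r--
[0,16] -13+30=17 d=26 * → r--
[0,15] -13+28=15 d=24 * → r--
[0,14] -13+26=13 d=22 * → r--
[0,13] -13+21=8 d=17 * → r--
[0,12] -13+20=7 d=16 * → r--
[0,11] -13+15=2 d=11 * → r--
[0,10] -13+13=0 d=9 * → r--
[0,9] -13+12=-1 d=8 * → r--
[0,8] -13+10=-3 d=6 * → r--

l=0, r=7, best |Δ|=6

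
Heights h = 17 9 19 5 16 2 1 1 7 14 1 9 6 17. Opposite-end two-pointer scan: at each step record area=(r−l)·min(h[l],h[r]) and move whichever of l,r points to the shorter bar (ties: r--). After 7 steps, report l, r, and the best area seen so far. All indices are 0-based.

l=0, r=6, best area=221

l=0 r=13: min(17,17)*13=221 best=221 *, r--
l=0 r=12: min(17,6)*12=72 best=221, r--
l=0 r=11: min(17,9)*11=99 best=221, r--
l=0 r=10: min(17,1)*10=10 best=221, r--
l=0 r=9: min(17,14)*9=126 best=221, r--
l=0 r=8: min(17,7)*8=56 best=221, r--
l=0 r=7: min(17,1)*7=7 best=221, r--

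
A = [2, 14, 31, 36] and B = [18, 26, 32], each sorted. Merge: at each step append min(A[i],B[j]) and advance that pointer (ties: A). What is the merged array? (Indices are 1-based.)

[i=1,j=1] A[i]=2<=B[j]=18 take 2 → i++
[i=2,j=1] A[i]=14<=B[j]=18 take 14 → i++
[i=3,j=1] A[i]=31>B[j]=18 take 18 → j++
[i=3,j=2] A[i]=31>B[j]=26 take 26 → j++
[i=3,j=3] A[i]=31<=B[j]=32 take 31 → i++
[i=4,j=3] A[i]=36>B[j]=32 take 32 → j++
[i=4,j=4] B done, take A[i]=36 → i++

[2, 14, 18, 26, 31, 32, 36]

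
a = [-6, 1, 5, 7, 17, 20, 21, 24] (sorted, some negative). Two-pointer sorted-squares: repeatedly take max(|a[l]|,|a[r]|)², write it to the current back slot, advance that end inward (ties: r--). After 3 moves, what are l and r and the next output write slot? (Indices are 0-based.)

l=0, r=4, next write slot=4

l=0 r=7: |-6|<=|24| out[7]=576, r--
l=0 r=6: |-6|<=|21| out[6]=441, r--
l=0 r=5: |-6|<=|20| out[5]=400, r--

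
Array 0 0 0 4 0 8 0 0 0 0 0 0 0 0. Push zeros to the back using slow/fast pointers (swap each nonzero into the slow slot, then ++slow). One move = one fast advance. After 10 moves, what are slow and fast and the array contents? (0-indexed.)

slow=0 fast=0: a[fast]=0, fast++
slow=0 fast=1: a[fast]=0, fast++
slow=0 fast=2: a[fast]=0, fast++
slow=0 fast=3: a[fast]=4≠0 swap→a[0]=4, slow++,fast++
slow=1 fast=4: a[fast]=0, fast++
slow=1 fast=5: a[fast]=8≠0 swap→a[1]=8, slow++,fast++
slow=2 fast=6: a[fast]=0, fast++
slow=2 fast=7: a[fast]=0, fast++
slow=2 fast=8: a[fast]=0, fast++
slow=2 fast=9: a[fast]=0, fast++

slow=2, fast=10, a=[4, 8, 0, 0, 0, 0, 0, 0, 0, 0, 0, 0, 0, 0]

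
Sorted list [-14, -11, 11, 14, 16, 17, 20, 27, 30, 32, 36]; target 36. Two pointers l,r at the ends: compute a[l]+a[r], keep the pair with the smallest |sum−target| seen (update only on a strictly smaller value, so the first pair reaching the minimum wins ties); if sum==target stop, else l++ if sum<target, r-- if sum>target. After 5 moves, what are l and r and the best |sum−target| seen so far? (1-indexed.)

l=3, r=8, best |Δ|=5

[1,11] -14+36=22 d=14 * → l++
[2,11] -11+36=25 d=11 * → l++
[3,11] 11+36=47 d=11 → r--
[3,10] 11+32=43 d=7 * → r--
[3,9] 11+30=41 d=5 * → r--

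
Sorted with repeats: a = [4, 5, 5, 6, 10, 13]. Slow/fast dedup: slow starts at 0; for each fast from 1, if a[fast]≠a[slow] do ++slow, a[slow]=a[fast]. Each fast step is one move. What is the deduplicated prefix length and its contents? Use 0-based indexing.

slow=0 fast=1: a[fast]=5≠a[slow]=4 write a[1]=5, slow++,fast++
slow=1 fast=2: a[fast]=5=a[slow] dup, fast++
slow=1 fast=3: a[fast]=6≠a[slow]=5 write a[2]=6, slow++,fast++
slow=2 fast=4: a[fast]=10≠a[slow]=6 write a[3]=10, slow++,fast++
slow=3 fast=5: a[fast]=13≠a[slow]=10 write a[4]=13, slow++,fast++

length 5; prefix = [4, 5, 6, 10, 13]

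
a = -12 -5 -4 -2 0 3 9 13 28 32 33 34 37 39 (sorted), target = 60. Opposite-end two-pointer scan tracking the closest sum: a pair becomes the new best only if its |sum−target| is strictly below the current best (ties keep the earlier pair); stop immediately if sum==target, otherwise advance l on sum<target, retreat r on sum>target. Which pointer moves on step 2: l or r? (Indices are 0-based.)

l

l=0 r=13: -12+39=27 d=33 *, l++
l=1 r=13: -5+39=34 d=26 *, l++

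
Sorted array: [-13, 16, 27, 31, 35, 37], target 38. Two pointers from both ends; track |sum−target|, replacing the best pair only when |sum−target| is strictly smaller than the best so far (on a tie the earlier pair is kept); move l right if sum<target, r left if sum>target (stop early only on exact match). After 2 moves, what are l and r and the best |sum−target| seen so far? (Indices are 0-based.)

l=0 r=5: -13+37=24 d=14 *, l++
l=1 r=5: 16+37=53 d=15, r--

l=1, r=4, best |Δ|=14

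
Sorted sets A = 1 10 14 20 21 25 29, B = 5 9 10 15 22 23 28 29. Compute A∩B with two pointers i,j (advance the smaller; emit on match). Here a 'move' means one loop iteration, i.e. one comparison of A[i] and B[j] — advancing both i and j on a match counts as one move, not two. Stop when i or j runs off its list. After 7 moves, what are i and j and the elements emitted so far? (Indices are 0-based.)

[i=0,j=0] 1<5 → i++
[i=1,j=0] 10>5 → j++
[i=1,j=1] 10>9 → j++
[i=1,j=2] 10==10 emit → i++,j++
[i=2,j=3] 14<15 → i++
[i=3,j=3] 20>15 → j++
[i=3,j=4] 20<22 → i++

i=4, j=4, emitted=[10]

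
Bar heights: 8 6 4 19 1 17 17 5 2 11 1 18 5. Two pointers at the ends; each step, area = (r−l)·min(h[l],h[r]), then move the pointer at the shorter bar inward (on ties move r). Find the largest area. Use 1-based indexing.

max area = 144

[1,13] min(8,5)*12=60 best=60 * → r--
[1,12] min(8,18)*11=88 best=88 * → l++
[2,12] min(6,18)*10=60 best=88 → l++
[3,12] min(4,18)*9=36 best=88 → l++
[4,12] min(19,18)*8=144 best=144 * → r--
[4,11] min(19,1)*7=7 best=144 → r--
[4,10] min(19,11)*6=66 best=144 → r--
[4,9] min(19,2)*5=10 best=144 → r--
[4,8] min(19,5)*4=20 best=144 → r--
[4,7] min(19,17)*3=51 best=144 → r--
[4,6] min(19,17)*2=34 best=144 → r--
[4,5] min(19,1)*1=1 best=144 → r--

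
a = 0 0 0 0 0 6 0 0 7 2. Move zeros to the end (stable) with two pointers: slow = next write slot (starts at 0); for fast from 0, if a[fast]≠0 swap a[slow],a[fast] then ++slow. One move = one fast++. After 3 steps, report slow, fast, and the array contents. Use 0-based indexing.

slow=0, fast=3, a=[0, 0, 0, 0, 0, 6, 0, 0, 7, 2]

slow=0 fast=0: a[fast]=0, fast++
slow=0 fast=1: a[fast]=0, fast++
slow=0 fast=2: a[fast]=0, fast++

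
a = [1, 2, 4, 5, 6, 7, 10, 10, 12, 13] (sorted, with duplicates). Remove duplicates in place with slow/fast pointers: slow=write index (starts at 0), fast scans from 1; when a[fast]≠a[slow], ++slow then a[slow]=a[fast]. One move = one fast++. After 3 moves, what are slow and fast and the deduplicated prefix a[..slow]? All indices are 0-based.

slow=3, fast=4, prefix=[1, 2, 4, 5]

slow=0 fast=1: a[fast]=2≠a[slow]=1 write a[1]=2, slow++,fast++
slow=1 fast=2: a[fast]=4≠a[slow]=2 write a[2]=4, slow++,fast++
slow=2 fast=3: a[fast]=5≠a[slow]=4 write a[3]=5, slow++,fast++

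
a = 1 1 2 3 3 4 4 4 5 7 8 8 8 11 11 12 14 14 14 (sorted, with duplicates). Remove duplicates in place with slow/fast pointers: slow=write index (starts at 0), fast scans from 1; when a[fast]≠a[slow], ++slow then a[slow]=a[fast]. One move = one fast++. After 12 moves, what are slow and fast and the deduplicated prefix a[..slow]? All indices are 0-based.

(s=0,f=1) a[fast]=1=a[slow] dup → fast++
(s=0,f=2) a[fast]=2≠a[slow]=1 write a[1]=2 → slow++,fast++
(s=1,f=3) a[fast]=3≠a[slow]=2 write a[2]=3 → slow++,fast++
(s=2,f=4) a[fast]=3=a[slow] dup → fast++
(s=2,f=5) a[fast]=4≠a[slow]=3 write a[3]=4 → slow++,fast++
(s=3,f=6) a[fast]=4=a[slow] dup → fast++
(s=3,f=7) a[fast]=4=a[slow] dup → fast++
(s=3,f=8) a[fast]=5≠a[slow]=4 write a[4]=5 → slow++,fast++
(s=4,f=9) a[fast]=7≠a[slow]=5 write a[5]=7 → slow++,fast++
(s=5,f=10) a[fast]=8≠a[slow]=7 write a[6]=8 → slow++,fast++
(s=6,f=11) a[fast]=8=a[slow] dup → fast++
(s=6,f=12) a[fast]=8=a[slow] dup → fast++

slow=6, fast=13, prefix=[1, 2, 3, 4, 5, 7, 8]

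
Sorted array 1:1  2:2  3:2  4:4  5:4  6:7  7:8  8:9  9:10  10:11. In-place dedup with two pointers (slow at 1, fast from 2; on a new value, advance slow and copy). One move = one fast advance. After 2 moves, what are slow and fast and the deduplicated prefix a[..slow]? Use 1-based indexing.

slow=1 fast=2: a[fast]=2≠a[slow]=1 write a[2]=2, slow++,fast++
slow=2 fast=3: a[fast]=2=a[slow] dup, fast++

slow=2, fast=4, prefix=[1, 2]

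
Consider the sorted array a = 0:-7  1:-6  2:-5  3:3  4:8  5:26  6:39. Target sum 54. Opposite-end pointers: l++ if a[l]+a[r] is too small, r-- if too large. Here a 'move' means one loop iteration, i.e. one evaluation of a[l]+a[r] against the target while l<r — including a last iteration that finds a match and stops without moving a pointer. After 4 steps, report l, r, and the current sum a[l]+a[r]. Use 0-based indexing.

l=4, r=6, sum=47

l=0 r=6: -7+39=32 <54, l++
l=1 r=6: -6+39=33 <54, l++
l=2 r=6: -5+39=34 <54, l++
l=3 r=6: 3+39=42 <54, l++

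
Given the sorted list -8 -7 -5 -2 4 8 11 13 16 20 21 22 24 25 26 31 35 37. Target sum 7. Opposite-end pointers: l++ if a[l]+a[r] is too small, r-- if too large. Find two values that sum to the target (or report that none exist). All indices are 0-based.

no pair

[0,17] -8+37=29 >7 → r--
[0,16] -8+35=27 >7 → r--
[0,15] -8+31=23 >7 → r--
[0,14] -8+26=18 >7 → r--
[0,13] -8+25=17 >7 → r--
[0,12] -8+24=16 >7 → r--
[0,11] -8+22=14 >7 → r--
[0,10] -8+21=13 >7 → r--
[0,9] -8+20=12 >7 → r--
[0,8] -8+16=8 >7 → r--
[0,7] -8+13=5 <7 → l++
[1,7] -7+13=6 <7 → l++
[2,7] -5+13=8 >7 → r--
[2,6] -5+11=6 <7 → l++
[3,6] -2+11=9 >7 → r--
[3,5] -2+8=6 <7 → l++
[4,5] 4+8=12 >7 → r--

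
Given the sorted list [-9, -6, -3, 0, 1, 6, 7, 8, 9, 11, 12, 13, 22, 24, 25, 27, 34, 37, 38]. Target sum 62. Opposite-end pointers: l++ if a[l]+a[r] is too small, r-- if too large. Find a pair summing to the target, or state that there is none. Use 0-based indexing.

(24, 38)

l=0 r=18: -9+38=29 <62, l++
l=1 r=18: -6+38=32 <62, l++
l=2 r=18: -3+38=35 <62, l++
l=3 r=18: 0+38=38 <62, l++
l=4 r=18: 1+38=39 <62, l++
l=5 r=18: 6+38=44 <62, l++
l=6 r=18: 7+38=45 <62, l++
l=7 r=18: 8+38=46 <62, l++
l=8 r=18: 9+38=47 <62, l++
l=9 r=18: 11+38=49 <62, l++
l=10 r=18: 12+38=50 <62, l++
l=11 r=18: 13+38=51 <62, l++
l=12 r=18: 22+38=60 <62, l++
l=13 r=18: 24+38=62, found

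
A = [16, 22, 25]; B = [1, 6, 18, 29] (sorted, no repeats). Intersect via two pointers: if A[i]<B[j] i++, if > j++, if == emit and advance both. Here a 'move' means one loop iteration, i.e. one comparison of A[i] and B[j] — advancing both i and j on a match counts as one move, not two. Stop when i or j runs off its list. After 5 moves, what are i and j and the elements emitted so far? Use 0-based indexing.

[i=0,j=0] 16>1 → j++
[i=0,j=1] 16>6 → j++
[i=0,j=2] 16<18 → i++
[i=1,j=2] 22>18 → j++
[i=1,j=3] 22<29 → i++

i=2, j=3, emitted=[]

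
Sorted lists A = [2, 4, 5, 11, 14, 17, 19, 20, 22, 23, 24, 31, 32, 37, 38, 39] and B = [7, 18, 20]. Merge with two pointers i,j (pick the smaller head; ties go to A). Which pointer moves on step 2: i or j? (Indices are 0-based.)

i

i=0 j=0: A[i]=2<=B[j]=7 take 2, i++
i=1 j=0: A[i]=4<=B[j]=7 take 4, i++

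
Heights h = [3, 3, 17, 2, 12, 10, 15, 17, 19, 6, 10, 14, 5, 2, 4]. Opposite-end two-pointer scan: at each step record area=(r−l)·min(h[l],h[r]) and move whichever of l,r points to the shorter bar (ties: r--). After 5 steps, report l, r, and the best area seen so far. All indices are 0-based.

l=2, r=11, best area=50

[0,14] min(3,4)*14=42 best=42 * → l++
[1,14] min(3,4)*13=39 best=42 → l++
[2,14] min(17,4)*12=48 best=48 * → r--
[2,13] min(17,2)*11=22 best=48 → r--
[2,12] min(17,5)*10=50 best=50 * → r--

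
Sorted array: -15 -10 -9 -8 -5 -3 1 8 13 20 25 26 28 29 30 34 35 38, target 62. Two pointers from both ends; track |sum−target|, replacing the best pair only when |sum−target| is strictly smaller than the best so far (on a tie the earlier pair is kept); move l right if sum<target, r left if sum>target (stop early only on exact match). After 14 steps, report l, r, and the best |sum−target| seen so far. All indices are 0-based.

l=12, r=15, best |Δ|=1

l=0 r=17: -15+38=23 d=39 *, l++
l=1 r=17: -10+38=28 d=34 *, l++
l=2 r=17: -9+38=29 d=33 *, l++
l=3 r=17: -8+38=30 d=32 *, l++
l=4 r=17: -5+38=33 d=29 *, l++
l=5 r=17: -3+38=35 d=27 *, l++
l=6 r=17: 1+38=39 d=23 *, l++
l=7 r=17: 8+38=46 d=16 *, l++
l=8 r=17: 13+38=51 d=11 *, l++
l=9 r=17: 20+38=58 d=4 *, l++
l=10 r=17: 25+38=63 d=1 *, r--
l=10 r=16: 25+35=60 d=2, l++
l=11 r=16: 26+35=61 d=1, l++
l=12 r=16: 28+35=63 d=1, r--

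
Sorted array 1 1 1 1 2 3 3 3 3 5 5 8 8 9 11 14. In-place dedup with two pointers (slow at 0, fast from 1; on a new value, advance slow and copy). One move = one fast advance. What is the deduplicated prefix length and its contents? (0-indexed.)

(s=0,f=1) a[fast]=1=a[slow] dup → fast++
(s=0,f=2) a[fast]=1=a[slow] dup → fast++
(s=0,f=3) a[fast]=1=a[slow] dup → fast++
(s=0,f=4) a[fast]=2≠a[slow]=1 write a[1]=2 → slow++,fast++
(s=1,f=5) a[fast]=3≠a[slow]=2 write a[2]=3 → slow++,fast++
(s=2,f=6) a[fast]=3=a[slow] dup → fast++
(s=2,f=7) a[fast]=3=a[slow] dup → fast++
(s=2,f=8) a[fast]=3=a[slow] dup → fast++
(s=2,f=9) a[fast]=5≠a[slow]=3 write a[3]=5 → slow++,fast++
(s=3,f=10) a[fast]=5=a[slow] dup → fast++
(s=3,f=11) a[fast]=8≠a[slow]=5 write a[4]=8 → slow++,fast++
(s=4,f=12) a[fast]=8=a[slow] dup → fast++
(s=4,f=13) a[fast]=9≠a[slow]=8 write a[5]=9 → slow++,fast++
(s=5,f=14) a[fast]=11≠a[slow]=9 write a[6]=11 → slow++,fast++
(s=6,f=15) a[fast]=14≠a[slow]=11 write a[7]=14 → slow++,fast++

length 8; prefix = [1, 2, 3, 5, 8, 9, 11, 14]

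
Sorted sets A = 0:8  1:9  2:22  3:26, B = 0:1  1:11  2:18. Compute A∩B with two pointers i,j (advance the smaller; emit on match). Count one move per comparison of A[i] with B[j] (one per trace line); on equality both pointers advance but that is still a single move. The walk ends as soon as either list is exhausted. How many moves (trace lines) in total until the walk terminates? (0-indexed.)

i=0 j=0: 8>1, j++
i=0 j=1: 8<11, i++
i=1 j=1: 9<11, i++
i=2 j=1: 22>11, j++
i=2 j=2: 22>18, j++

5 moves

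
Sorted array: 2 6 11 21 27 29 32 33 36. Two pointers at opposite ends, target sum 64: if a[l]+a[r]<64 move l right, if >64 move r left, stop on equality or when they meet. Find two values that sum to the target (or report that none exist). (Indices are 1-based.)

[1,9] 2+36=38 <64 → l++
[2,9] 6+36=42 <64 → l++
[3,9] 11+36=47 <64 → l++
[4,9] 21+36=57 <64 → l++
[5,9] 27+36=63 <64 → l++
[6,9] 29+36=65 >64 → r--
[6,8] 29+33=62 <64 → l++
[7,8] 32+33=65 >64 → r--

no pair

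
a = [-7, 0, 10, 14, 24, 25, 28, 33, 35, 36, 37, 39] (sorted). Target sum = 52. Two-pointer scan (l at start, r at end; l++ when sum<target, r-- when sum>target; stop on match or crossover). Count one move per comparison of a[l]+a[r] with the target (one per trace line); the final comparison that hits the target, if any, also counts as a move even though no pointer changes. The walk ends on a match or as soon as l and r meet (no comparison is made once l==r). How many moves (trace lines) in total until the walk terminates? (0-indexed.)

l=0 r=11: -7+39=32 <52, l++
l=1 r=11: 0+39=39 <52, l++
l=2 r=11: 10+39=49 <52, l++
l=3 r=11: 14+39=53 >52, r--
l=3 r=10: 14+37=51 <52, l++
l=4 r=10: 24+37=61 >52, r--
l=4 r=9: 24+36=60 >52, r--
l=4 r=8: 24+35=59 >52, r--
l=4 r=7: 24+33=57 >52, r--
l=4 r=6: 24+28=52, found

10 moves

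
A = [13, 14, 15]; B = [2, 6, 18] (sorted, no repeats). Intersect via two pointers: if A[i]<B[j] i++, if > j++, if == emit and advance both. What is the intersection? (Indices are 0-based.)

intersection = []

i=0 j=0: 13>2, j++
i=0 j=1: 13>6, j++
i=0 j=2: 13<18, i++
i=1 j=2: 14<18, i++
i=2 j=2: 15<18, i++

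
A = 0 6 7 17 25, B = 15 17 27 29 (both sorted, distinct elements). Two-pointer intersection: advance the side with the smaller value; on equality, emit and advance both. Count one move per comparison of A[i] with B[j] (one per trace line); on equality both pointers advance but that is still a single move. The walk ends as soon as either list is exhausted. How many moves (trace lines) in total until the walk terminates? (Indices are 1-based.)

6 moves

i=1 j=1: 0<15, i++
i=2 j=1: 6<15, i++
i=3 j=1: 7<15, i++
i=4 j=1: 17>15, j++
i=4 j=2: 17==17 emit, i++,j++
i=5 j=3: 25<27, i++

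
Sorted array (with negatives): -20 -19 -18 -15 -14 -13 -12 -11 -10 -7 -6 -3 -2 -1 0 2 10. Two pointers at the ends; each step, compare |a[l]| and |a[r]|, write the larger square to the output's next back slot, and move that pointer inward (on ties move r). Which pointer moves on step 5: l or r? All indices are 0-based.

l

l=0 r=16: |-20|>|10| out[16]=400, l++
l=1 r=16: |-19|>|10| out[15]=361, l++
l=2 r=16: |-18|>|10| out[14]=324, l++
l=3 r=16: |-15|>|10| out[13]=225, l++
l=4 r=16: |-14|>|10| out[12]=196, l++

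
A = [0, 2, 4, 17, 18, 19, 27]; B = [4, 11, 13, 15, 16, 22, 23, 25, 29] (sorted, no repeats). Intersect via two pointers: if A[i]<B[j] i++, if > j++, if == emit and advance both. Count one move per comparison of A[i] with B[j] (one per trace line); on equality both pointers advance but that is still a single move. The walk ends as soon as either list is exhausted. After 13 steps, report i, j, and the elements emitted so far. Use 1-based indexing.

i=7, j=9, emitted=[4]

i=1 j=1: 0<4, i++
i=2 j=1: 2<4, i++
i=3 j=1: 4==4 emit, i++,j++
i=4 j=2: 17>11, j++
i=4 j=3: 17>13, j++
i=4 j=4: 17>15, j++
i=4 j=5: 17>16, j++
i=4 j=6: 17<22, i++
i=5 j=6: 18<22, i++
i=6 j=6: 19<22, i++
i=7 j=6: 27>22, j++
i=7 j=7: 27>23, j++
i=7 j=8: 27>25, j++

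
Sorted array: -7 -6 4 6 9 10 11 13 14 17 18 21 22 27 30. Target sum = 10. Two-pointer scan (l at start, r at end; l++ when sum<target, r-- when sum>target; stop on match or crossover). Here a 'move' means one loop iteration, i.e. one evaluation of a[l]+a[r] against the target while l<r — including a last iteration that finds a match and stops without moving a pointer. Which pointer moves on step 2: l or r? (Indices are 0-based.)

[0,14] -7+30=23 >10 → r--
[0,13] -7+27=20 >10 → r--

r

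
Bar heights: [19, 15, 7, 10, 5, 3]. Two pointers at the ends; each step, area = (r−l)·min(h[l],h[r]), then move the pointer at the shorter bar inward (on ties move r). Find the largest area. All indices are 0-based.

l=0 r=5: min(19,3)*5=15 best=15 *, r--
l=0 r=4: min(19,5)*4=20 best=20 *, r--
l=0 r=3: min(19,10)*3=30 best=30 *, r--
l=0 r=2: min(19,7)*2=14 best=30, r--
l=0 r=1: min(19,15)*1=15 best=30, r--

max area = 30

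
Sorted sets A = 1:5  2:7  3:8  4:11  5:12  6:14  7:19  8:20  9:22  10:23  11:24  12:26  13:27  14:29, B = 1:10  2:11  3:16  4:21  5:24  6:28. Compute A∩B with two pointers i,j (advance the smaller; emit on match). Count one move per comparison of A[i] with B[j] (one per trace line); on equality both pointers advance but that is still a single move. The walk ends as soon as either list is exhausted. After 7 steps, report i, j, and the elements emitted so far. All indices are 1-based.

i=7, j=3, emitted=[11]

[i=1,j=1] 5<10 → i++
[i=2,j=1] 7<10 → i++
[i=3,j=1] 8<10 → i++
[i=4,j=1] 11>10 → j++
[i=4,j=2] 11==11 emit → i++,j++
[i=5,j=3] 12<16 → i++
[i=6,j=3] 14<16 → i++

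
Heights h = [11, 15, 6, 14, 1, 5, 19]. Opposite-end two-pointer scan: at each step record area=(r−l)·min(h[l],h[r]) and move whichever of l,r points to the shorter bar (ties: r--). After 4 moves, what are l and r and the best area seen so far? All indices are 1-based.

l=5, r=7, best area=75

l=1 r=7: min(11,19)*6=66 best=66 *, l++
l=2 r=7: min(15,19)*5=75 best=75 *, l++
l=3 r=7: min(6,19)*4=24 best=75, l++
l=4 r=7: min(14,19)*3=42 best=75, l++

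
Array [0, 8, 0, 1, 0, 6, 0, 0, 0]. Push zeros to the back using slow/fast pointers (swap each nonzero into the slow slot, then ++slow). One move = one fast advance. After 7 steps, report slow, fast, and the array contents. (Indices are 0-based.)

slow=3, fast=7, a=[8, 1, 6, 0, 0, 0, 0, 0, 0]

slow=0 fast=0: a[fast]=0, fast++
slow=0 fast=1: a[fast]=8≠0 swap→a[0]=8, slow++,fast++
slow=1 fast=2: a[fast]=0, fast++
slow=1 fast=3: a[fast]=1≠0 swap→a[1]=1, slow++,fast++
slow=2 fast=4: a[fast]=0, fast++
slow=2 fast=5: a[fast]=6≠0 swap→a[2]=6, slow++,fast++
slow=3 fast=6: a[fast]=0, fast++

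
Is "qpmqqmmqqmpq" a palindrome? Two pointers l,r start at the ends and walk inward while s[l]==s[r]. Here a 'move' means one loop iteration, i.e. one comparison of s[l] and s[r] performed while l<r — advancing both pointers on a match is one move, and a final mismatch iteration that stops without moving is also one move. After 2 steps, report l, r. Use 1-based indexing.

[1,12] 'q'=='q' → l++,r--
[2,11] 'p'=='p' → l++,r--

l=3, r=10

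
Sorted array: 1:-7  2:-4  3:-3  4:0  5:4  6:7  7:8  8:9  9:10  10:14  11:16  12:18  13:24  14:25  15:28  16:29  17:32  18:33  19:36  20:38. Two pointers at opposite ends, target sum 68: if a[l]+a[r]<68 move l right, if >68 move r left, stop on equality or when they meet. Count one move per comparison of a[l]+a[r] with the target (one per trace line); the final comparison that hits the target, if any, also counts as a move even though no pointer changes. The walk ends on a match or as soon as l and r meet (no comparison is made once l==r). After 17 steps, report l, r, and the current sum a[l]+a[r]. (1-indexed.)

l=17, r=19, sum=68

l=1 r=20: -7+38=31 <68, l++
l=2 r=20: -4+38=34 <68, l++
l=3 r=20: -3+38=35 <68, l++
l=4 r=20: 0+38=38 <68, l++
l=5 r=20: 4+38=42 <68, l++
l=6 r=20: 7+38=45 <68, l++
l=7 r=20: 8+38=46 <68, l++
l=8 r=20: 9+38=47 <68, l++
l=9 r=20: 10+38=48 <68, l++
l=10 r=20: 14+38=52 <68, l++
l=11 r=20: 16+38=54 <68, l++
l=12 r=20: 18+38=56 <68, l++
l=13 r=20: 24+38=62 <68, l++
l=14 r=20: 25+38=63 <68, l++
l=15 r=20: 28+38=66 <68, l++
l=16 r=20: 29+38=67 <68, l++
l=17 r=20: 32+38=70 >68, r--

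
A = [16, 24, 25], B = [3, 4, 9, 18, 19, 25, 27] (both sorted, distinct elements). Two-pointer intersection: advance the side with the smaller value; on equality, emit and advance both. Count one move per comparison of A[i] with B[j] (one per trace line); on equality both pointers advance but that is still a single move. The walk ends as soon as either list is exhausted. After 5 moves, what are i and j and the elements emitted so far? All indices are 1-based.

i=2, j=5, emitted=[]

i=1 j=1: 16>3, j++
i=1 j=2: 16>4, j++
i=1 j=3: 16>9, j++
i=1 j=4: 16<18, i++
i=2 j=4: 24>18, j++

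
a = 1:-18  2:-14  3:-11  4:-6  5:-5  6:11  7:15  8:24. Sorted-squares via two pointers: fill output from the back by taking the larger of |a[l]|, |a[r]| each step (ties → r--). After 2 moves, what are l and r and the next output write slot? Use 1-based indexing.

l=1 r=8: |-18|<=|24| out[8]=576, r--
l=1 r=7: |-18|>|15| out[7]=324, l++

l=2, r=7, next write slot=6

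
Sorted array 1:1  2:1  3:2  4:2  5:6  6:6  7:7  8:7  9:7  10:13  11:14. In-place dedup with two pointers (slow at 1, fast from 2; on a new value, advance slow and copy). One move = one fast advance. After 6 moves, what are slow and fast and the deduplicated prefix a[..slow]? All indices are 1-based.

slow=4, fast=8, prefix=[1, 2, 6, 7]

(s=1,f=2) a[fast]=1=a[slow] dup → fast++
(s=1,f=3) a[fast]=2≠a[slow]=1 write a[2]=2 → slow++,fast++
(s=2,f=4) a[fast]=2=a[slow] dup → fast++
(s=2,f=5) a[fast]=6≠a[slow]=2 write a[3]=6 → slow++,fast++
(s=3,f=6) a[fast]=6=a[slow] dup → fast++
(s=3,f=7) a[fast]=7≠a[slow]=6 write a[4]=7 → slow++,fast++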